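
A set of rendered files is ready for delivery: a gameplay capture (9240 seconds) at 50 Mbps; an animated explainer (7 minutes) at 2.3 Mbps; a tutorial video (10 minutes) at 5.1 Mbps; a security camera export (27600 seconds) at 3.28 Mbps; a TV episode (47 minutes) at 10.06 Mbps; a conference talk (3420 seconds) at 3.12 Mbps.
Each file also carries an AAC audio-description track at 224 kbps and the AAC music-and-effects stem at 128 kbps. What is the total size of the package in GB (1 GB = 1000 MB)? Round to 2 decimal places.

76.39 GB

Audio total: 224 + 128 = 352 kbps = 0.352 Mbps.
gameplay capture: 50.352 Mbps × 9240 s = 465252.5 Mb
animated explainer: 2.652 Mbps × 420 s = 1113.8 Mb
tutorial video: 5.452 Mbps × 600 s = 3271.2 Mb
security camera export: 3.632 Mbps × 27600 s = 100243.2 Mb
TV episode: 10.412 Mbps × 2820 s = 29361.8 Mb
conference talk: 3.472 Mbps × 3420 s = 11874.2 Mb
Total: 611116.8 Mb = 76389.6 MB.
= 76.39 GB.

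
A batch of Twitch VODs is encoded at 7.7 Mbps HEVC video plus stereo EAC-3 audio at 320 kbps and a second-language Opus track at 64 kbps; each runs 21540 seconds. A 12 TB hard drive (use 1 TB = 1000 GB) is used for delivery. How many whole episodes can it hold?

Audio total: 320 + 64 = 384 kbps = 0.384 Mbps.
Total bitrate: 8.084 Mbps.
Per item: 8.084 Mbps × 21540 s = 174,129 Mb = 21,766 MB.
Capacity: 12 TB = 96,000,000 Mb; 551.31 items → 551 complete.

551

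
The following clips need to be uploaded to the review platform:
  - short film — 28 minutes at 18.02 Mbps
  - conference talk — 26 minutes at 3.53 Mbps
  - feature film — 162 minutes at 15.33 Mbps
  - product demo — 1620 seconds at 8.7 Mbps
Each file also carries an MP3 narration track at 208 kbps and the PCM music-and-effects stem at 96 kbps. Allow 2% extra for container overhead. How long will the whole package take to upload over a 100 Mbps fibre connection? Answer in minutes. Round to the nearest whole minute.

35 minutes

Audio total: 208 + 96 = 304 kbps = 0.304 Mbps.
short film: 18.324 Mbps × 1680 s × 1.02 = 31400.0 Mb
conference talk: 3.834 Mbps × 1560 s × 1.02 = 6100.7 Mb
feature film: 15.634 Mbps × 9720 s × 1.02 = 155001.7 Mb
product demo: 9.004 Mbps × 1620 s × 1.02 = 14878.2 Mb
Total: 207380.6 Mb = 25922.6 MB.
At 100 Mbps: 207380.6 / 100 = 2074 s ≈ 34.6 minutes.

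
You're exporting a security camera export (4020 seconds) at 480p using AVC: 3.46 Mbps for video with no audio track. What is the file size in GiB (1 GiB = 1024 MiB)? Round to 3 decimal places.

1.619 GiB

Total bitrate: 3.46 Mbps.
Stream data: 3.460 Mbps × 4020 s = 13909.2 Mb.
13,909 Mb = 1,738,650,000 bytes ÷ 1,073,741,824 = 1.619 GiB.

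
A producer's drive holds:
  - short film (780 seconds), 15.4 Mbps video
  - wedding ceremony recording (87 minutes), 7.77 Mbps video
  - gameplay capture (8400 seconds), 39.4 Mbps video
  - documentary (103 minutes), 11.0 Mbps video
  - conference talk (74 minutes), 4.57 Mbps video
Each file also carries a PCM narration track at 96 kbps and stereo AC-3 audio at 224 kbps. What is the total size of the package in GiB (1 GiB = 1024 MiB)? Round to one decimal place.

Audio total: 96 + 224 = 320 kbps = 0.320 Mbps.
short film: 15.720 Mbps × 780 s = 12261.6 Mb
wedding ceremony recording: 8.090 Mbps × 5220 s = 42229.8 Mb
gameplay capture: 39.720 Mbps × 8400 s = 333648.0 Mb
documentary: 11.320 Mbps × 6180 s = 69957.6 Mb
conference talk: 4.890 Mbps × 4440 s = 21711.6 Mb
Total: 479808.6 Mb = 59976.1 MB.
= 55.86 GiB.

55.9 GiB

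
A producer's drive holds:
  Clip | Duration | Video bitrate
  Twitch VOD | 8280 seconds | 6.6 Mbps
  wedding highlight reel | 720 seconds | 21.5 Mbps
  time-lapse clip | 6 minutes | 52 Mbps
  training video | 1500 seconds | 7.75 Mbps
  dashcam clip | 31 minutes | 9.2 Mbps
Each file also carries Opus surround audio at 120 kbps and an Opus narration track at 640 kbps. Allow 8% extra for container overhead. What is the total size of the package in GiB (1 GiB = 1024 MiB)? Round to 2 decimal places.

16.00 GiB

Audio total: 120 + 640 = 760 kbps = 0.760 Mbps.
Twitch VOD: 7.360 Mbps × 8280 s × 1.08 = 65816.1 Mb
wedding highlight reel: 22.260 Mbps × 720 s × 1.08 = 17309.4 Mb
time-lapse clip: 52.760 Mbps × 360 s × 1.08 = 20513.1 Mb
training video: 8.510 Mbps × 1500 s × 1.08 = 13786.2 Mb
dashcam clip: 9.960 Mbps × 1860 s × 1.08 = 20007.6 Mb
Total: 137432.4 Mb = 17179.0 MB.
= 16.00 GiB.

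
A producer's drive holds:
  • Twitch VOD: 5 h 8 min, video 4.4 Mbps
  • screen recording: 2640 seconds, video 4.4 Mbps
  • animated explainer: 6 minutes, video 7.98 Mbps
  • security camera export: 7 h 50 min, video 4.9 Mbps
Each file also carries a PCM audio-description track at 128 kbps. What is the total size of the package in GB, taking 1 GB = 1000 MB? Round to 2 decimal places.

30.04 GB

Audio: 128 kbps = 0.128 Mbps.
Twitch VOD: 4.528 Mbps × 18480 s = 83677.4 Mb
screen recording: 4.528 Mbps × 2640 s = 11953.9 Mb
animated explainer: 8.108 Mbps × 360 s = 2918.9 Mb
security camera export: 5.028 Mbps × 28200 s = 141789.6 Mb
Total: 240339.8 Mb = 30042.5 MB.
= 30.04 GB.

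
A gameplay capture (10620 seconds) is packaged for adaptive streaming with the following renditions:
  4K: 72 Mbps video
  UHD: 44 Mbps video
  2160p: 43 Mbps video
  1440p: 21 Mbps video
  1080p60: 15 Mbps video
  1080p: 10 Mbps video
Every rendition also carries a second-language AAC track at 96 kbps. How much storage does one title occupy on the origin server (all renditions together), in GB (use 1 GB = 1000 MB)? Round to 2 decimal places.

272.90 GB

Audio: 96 kbps = 0.096 Mbps.
Sum of rendition bitrates: (72+0.096) + (44+0.096) + (43+0.096) + (21+0.096) + (15+0.096) + (10+0.096) = 205.576 Mbps.
× 10620 s = 2,183,217 Mb = 272,902 MB = 272.9 GB.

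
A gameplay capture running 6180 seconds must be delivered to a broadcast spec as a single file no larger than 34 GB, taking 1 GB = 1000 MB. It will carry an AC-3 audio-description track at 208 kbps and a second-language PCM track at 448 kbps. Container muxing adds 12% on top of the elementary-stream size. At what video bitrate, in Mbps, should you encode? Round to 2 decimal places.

Budget: 34 GB = 272000.0 Mb.
Stream payload after overhead: 272000.0 / 1.12 = 242857.1 Mb.
Total bitrate budget: 242857.1 Mb / 6180 s = 39.297 Mbps.
Audio total: 208 + 448 = 656 kbps = 0.656 Mbps.
Video: 39.297 − 0.656 = 38.641 Mbps.

38.64 Mbps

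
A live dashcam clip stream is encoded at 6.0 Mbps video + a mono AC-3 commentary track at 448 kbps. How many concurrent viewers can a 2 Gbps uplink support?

310

Audio: 448 kbps = 0.448 Mbps.
Per-viewer media rate: 6.448 Mbps.
2 Gbps = 2,000 Mbps; 2,000 / 6.448 = 310.17 → 310 viewers.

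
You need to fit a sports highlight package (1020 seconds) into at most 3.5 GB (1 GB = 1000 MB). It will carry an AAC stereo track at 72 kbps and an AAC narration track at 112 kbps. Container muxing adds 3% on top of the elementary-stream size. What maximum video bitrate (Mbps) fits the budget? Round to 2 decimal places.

26.47 Mbps

Budget: 3.5 GB = 28000.0 Mb.
Stream payload after overhead: 28000.0 / 1.03 = 27184.5 Mb.
Total bitrate budget: 27184.5 Mb / 1020 s = 26.651 Mbps.
Audio total: 72 + 112 = 184 kbps = 0.184 Mbps.
Video: 26.651 − 0.184 = 26.467 Mbps.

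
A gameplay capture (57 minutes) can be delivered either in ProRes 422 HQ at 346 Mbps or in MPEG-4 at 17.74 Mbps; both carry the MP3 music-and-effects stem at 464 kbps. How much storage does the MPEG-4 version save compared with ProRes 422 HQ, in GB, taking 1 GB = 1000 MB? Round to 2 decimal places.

57 min = 3420 s
Audio: 464 kbps = 0.464 Mbps.
ProRes 422 HQ: 346.464 Mbps × 3420 s = 1184906.9 Mb = 148.113 GB.
MPEG-4: 18.204 Mbps × 3420 s = 62257.7 Mb = 7.782 GB.
Saving: 148.113 − 7.782 = 140.331 GB.

140.33 GB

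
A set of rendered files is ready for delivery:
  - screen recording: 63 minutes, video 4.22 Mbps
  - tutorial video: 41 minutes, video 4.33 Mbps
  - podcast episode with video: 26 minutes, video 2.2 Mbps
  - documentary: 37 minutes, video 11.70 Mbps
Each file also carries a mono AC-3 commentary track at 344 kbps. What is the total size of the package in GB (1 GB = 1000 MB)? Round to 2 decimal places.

7.43 GB

Audio: 344 kbps = 0.344 Mbps.
screen recording: 4.564 Mbps × 3780 s = 17251.9 Mb
tutorial video: 4.674 Mbps × 2460 s = 11498.0 Mb
podcast episode with video: 2.544 Mbps × 1560 s = 3968.6 Mb
documentary: 12.044 Mbps × 2220 s = 26737.7 Mb
Total: 59456.3 Mb = 7432.0 MB.
= 7.432 GB.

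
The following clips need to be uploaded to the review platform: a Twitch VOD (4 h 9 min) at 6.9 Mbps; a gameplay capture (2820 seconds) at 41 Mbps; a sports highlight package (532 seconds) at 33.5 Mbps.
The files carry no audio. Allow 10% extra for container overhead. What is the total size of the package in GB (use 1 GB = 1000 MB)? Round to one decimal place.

32.5 GB

Twitch VOD: 6.900 Mbps × 14940 s × 1.10 = 113394.6 Mb
gameplay capture: 41.000 Mbps × 2820 s × 1.10 = 127182.0 Mb
sports highlight package: 33.500 Mbps × 532 s × 1.10 = 19604.2 Mb
Total: 260180.8 Mb = 32522.6 MB.
= 32.52 GB.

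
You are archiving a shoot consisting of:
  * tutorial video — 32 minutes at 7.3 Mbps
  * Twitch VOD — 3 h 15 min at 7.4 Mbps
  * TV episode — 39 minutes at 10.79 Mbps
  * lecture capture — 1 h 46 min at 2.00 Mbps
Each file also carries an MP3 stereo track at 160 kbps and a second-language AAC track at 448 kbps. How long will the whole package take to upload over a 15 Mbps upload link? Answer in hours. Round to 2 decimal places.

Audio total: 160 + 448 = 608 kbps = 0.608 Mbps.
tutorial video: 7.908 Mbps × 1920 s = 15183.4 Mb
Twitch VOD: 8.008 Mbps × 11700 s = 93693.6 Mb
TV episode: 11.398 Mbps × 2340 s = 26671.3 Mb
lecture capture: 2.608 Mbps × 6360 s = 16586.9 Mb
Total: 152135.2 Mb = 19016.9 MB.
At 15 Mbps: 152135.2 / 15 = 10142 s ≈ 2.82 hours.

2.82 hours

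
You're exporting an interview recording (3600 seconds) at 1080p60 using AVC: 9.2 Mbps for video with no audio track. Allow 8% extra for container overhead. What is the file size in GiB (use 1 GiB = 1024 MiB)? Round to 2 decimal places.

Total bitrate: 9.2 Mbps.
Stream data: 9.200 Mbps × 3600 s = 33120.0 Mb.
With 8% container overhead: ×1.08.
35,770 Mb = 4,471,200,000 bytes ÷ 1,073,741,824 = 4.164 GiB.

4.16 GiB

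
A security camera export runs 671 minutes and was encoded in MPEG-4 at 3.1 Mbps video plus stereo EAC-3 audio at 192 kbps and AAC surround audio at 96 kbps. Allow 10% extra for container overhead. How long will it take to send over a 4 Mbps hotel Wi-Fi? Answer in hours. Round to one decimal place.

10.4 hours

671 min = 40260 s
Audio total: 192 + 96 = 288 kbps = 0.288 Mbps.
Total bitrate: 3.388 Mbps.
File: 3.388 Mbps × 40260 s = 136400.9 Mb.
With 10% container overhead: ×1.10. → 150041.0 Mb.
At 4 Mbps: 150041.0 / 4 = 37510.2 s ≈ 10.4 hours.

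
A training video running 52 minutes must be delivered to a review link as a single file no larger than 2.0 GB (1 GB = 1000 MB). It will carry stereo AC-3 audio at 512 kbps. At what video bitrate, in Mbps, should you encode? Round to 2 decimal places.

4.62 Mbps

Budget: 2.0 GB = 16000.0 Mb.
52 min = 3120 s
Total bitrate budget: 16000.0 Mb / 3120 s = 5.128 Mbps.
Audio: 512 kbps = 0.512 Mbps.
Video: 5.128 − 0.512 = 4.616 Mbps.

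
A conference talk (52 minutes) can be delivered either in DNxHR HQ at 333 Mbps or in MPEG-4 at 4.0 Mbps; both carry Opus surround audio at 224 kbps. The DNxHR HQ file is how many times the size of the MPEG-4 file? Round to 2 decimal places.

78.89

52 min = 3120 s
Audio: 224 kbps = 0.224 Mbps.
DNxHR HQ: 333.224 Mbps × 3120 s = 1039658.9 Mb = 129.957 GB.
MPEG-4: 4.224 Mbps × 3120 s = 13178.9 Mb = 1.647 GB.
Ratio: 129.957 / 1.647 = 78.888.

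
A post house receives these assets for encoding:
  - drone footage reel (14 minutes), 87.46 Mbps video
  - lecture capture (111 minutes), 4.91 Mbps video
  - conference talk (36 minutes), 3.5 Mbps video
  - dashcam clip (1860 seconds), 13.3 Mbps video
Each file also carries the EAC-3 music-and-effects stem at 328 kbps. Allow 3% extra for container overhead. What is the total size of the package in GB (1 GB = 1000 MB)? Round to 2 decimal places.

18.31 GB

Audio: 328 kbps = 0.328 Mbps.
drone footage reel: 87.788 Mbps × 840 s × 1.03 = 75954.2 Mb
lecture capture: 5.238 Mbps × 6660 s × 1.03 = 35931.6 Mb
conference talk: 3.828 Mbps × 2160 s × 1.03 = 8516.5 Mb
dashcam clip: 13.628 Mbps × 1860 s × 1.03 = 26108.5 Mb
Total: 146510.9 Mb = 18313.9 MB.
= 18.31 GB.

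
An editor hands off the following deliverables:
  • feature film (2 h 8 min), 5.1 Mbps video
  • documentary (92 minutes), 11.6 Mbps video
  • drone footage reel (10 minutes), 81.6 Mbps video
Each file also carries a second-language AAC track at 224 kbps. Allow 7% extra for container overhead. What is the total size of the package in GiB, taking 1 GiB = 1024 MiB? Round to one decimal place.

19.3 GiB

Audio: 224 kbps = 0.224 Mbps.
feature film: 5.324 Mbps × 7680 s × 1.07 = 43750.5 Mb
documentary: 11.824 Mbps × 5520 s × 1.07 = 69837.3 Mb
drone footage reel: 81.824 Mbps × 600 s × 1.07 = 52531.0 Mb
Total: 166118.8 Mb = 20764.8 MB.
= 19.34 GiB.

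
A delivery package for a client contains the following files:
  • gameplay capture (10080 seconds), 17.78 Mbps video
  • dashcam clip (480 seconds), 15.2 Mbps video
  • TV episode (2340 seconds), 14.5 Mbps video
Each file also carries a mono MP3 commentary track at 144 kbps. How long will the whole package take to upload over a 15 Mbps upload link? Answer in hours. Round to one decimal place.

Audio: 144 kbps = 0.144 Mbps.
gameplay capture: 17.924 Mbps × 10080 s = 180673.9 Mb
dashcam clip: 15.344 Mbps × 480 s = 7365.1 Mb
TV episode: 14.644 Mbps × 2340 s = 34267.0 Mb
Total: 222306.0 Mb = 27788.2 MB.
At 15 Mbps: 222306.0 / 15 = 14820 s ≈ 4.12 hours.

4.1 hours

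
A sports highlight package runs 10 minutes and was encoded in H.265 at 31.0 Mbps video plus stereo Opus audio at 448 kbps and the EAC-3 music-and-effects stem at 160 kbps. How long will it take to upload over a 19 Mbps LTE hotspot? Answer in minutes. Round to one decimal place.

10 min = 600 s
Audio total: 448 + 160 = 608 kbps = 0.608 Mbps.
Total bitrate: 31.608 Mbps.
File: 31.608 Mbps × 600 s = 18964.8 Mb.
At 19 Mbps: 18964.8 / 19 = 998.1 s ≈ 16.6 minutes.

16.6 minutes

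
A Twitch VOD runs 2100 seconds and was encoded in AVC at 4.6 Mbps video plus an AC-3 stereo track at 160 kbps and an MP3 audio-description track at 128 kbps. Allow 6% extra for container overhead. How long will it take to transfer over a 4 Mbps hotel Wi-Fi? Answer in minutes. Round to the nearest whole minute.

45 minutes

Audio total: 160 + 128 = 288 kbps = 0.288 Mbps.
Total bitrate: 4.888 Mbps.
File: 4.888 Mbps × 2100 s = 10264.8 Mb.
With 6% container overhead: ×1.06. → 10880.7 Mb.
At 4 Mbps: 10880.7 / 4 = 2720.2 s ≈ 45.3 minutes.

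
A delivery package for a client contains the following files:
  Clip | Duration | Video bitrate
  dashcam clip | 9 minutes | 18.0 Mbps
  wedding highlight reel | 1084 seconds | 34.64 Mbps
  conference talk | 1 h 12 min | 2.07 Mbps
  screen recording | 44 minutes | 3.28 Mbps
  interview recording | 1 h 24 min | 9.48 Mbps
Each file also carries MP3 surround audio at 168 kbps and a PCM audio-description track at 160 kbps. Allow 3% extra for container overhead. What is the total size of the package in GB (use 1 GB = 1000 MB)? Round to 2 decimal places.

15.08 GB

Audio total: 168 + 160 = 328 kbps = 0.328 Mbps.
dashcam clip: 18.328 Mbps × 540 s × 1.03 = 10194.0 Mb
wedding highlight reel: 34.968 Mbps × 1084 s × 1.03 = 39042.5 Mb
conference talk: 2.398 Mbps × 4320 s × 1.03 = 10670.1 Mb
screen recording: 3.608 Mbps × 2640 s × 1.03 = 9810.9 Mb
interview recording: 9.808 Mbps × 5040 s × 1.03 = 50915.3 Mb
Total: 120632.8 Mb = 15079.1 MB.
= 15.08 GB.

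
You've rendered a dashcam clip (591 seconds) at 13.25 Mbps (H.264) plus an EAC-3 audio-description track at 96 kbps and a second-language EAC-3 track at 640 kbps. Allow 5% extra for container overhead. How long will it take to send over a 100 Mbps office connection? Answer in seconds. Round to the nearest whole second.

Audio total: 96 + 640 = 736 kbps = 0.736 Mbps.
Total bitrate: 13.986 Mbps.
File: 13.986 Mbps × 591 s = 8265.7 Mb.
With 5% container overhead: ×1.05. → 8679.0 Mb.
At 100 Mbps: 8679.0 / 100 = 86.8 s ≈ 86.8 seconds.

87 seconds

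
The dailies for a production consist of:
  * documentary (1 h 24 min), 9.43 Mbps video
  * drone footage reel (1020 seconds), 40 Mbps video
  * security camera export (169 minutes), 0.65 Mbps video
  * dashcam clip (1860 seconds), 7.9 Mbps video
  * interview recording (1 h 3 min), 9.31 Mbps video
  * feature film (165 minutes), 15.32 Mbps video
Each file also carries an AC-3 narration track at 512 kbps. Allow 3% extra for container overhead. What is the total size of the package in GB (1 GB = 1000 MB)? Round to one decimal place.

Audio: 512 kbps = 0.512 Mbps.
documentary: 9.942 Mbps × 5040 s × 1.03 = 51610.9 Mb
drone footage reel: 40.512 Mbps × 1020 s × 1.03 = 42561.9 Mb
security camera export: 1.162 Mbps × 10140 s × 1.03 = 12136.2 Mb
dashcam clip: 8.412 Mbps × 1860 s × 1.03 = 16115.7 Mb
interview recording: 9.822 Mbps × 3780 s × 1.03 = 38241.0 Mb
feature film: 15.832 Mbps × 9900 s × 1.03 = 161438.9 Mb
Total: 322104.6 Mb = 40263.1 MB.
= 40.26 GB.

40.3 GB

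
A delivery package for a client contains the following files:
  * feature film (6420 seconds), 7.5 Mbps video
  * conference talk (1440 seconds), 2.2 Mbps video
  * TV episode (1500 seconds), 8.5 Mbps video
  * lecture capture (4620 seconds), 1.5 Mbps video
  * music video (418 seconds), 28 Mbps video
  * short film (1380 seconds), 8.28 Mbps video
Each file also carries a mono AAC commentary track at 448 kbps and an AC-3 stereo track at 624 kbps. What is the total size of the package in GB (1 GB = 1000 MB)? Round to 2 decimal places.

Audio total: 448 + 624 = 1072 kbps = 1.072 Mbps.
feature film: 8.572 Mbps × 6420 s = 55032.2 Mb
conference talk: 3.272 Mbps × 1440 s = 4711.7 Mb
TV episode: 9.572 Mbps × 1500 s = 14358.0 Mb
lecture capture: 2.572 Mbps × 4620 s = 11882.6 Mb
music video: 29.072 Mbps × 418 s = 12152.1 Mb
short film: 9.352 Mbps × 1380 s = 12905.8 Mb
Total: 111042.4 Mb = 13880.3 MB.
= 13.88 GB.

13.88 GB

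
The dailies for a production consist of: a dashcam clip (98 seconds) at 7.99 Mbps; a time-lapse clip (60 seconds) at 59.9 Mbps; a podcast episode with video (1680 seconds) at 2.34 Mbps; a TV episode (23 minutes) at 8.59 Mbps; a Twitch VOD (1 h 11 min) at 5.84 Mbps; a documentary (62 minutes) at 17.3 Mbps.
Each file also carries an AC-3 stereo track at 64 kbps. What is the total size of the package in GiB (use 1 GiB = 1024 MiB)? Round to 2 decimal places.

Audio: 64 kbps = 0.064 Mbps.
dashcam clip: 8.054 Mbps × 98 s = 789.3 Mb
time-lapse clip: 59.964 Mbps × 60 s = 3597.8 Mb
podcast episode with video: 2.404 Mbps × 1680 s = 4038.7 Mb
TV episode: 8.654 Mbps × 1380 s = 11942.5 Mb
Twitch VOD: 5.904 Mbps × 4260 s = 25151.0 Mb
documentary: 17.364 Mbps × 3720 s = 64594.1 Mb
Total: 110113.5 Mb = 13764.2 MB.
= 12.82 GiB.

12.82 GiB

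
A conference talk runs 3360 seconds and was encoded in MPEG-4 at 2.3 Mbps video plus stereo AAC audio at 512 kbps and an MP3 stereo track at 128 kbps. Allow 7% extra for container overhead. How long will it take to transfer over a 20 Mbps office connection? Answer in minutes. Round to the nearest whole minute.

Audio total: 512 + 128 = 640 kbps = 0.640 Mbps.
Total bitrate: 2.940 Mbps.
File: 2.940 Mbps × 3360 s = 9878.4 Mb.
With 7% container overhead: ×1.07. → 10569.9 Mb.
At 20 Mbps: 10569.9 / 20 = 528.5 s ≈ 8.81 minutes.

9 minutes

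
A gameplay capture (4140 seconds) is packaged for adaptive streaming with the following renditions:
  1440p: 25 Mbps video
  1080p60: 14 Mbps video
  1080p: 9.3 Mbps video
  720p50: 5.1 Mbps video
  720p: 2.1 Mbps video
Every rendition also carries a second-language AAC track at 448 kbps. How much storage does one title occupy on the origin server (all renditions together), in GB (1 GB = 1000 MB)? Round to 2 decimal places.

Audio: 448 kbps = 0.448 Mbps.
Sum of rendition bitrates: (25+0.448) + (14+0.448) + (9.3+0.448) + (5.1+0.448) + (2.1+0.448) = 57.740 Mbps.
× 4140 s = 239,044 Mb = 29,880 MB = 29.88 GB.

29.88 GB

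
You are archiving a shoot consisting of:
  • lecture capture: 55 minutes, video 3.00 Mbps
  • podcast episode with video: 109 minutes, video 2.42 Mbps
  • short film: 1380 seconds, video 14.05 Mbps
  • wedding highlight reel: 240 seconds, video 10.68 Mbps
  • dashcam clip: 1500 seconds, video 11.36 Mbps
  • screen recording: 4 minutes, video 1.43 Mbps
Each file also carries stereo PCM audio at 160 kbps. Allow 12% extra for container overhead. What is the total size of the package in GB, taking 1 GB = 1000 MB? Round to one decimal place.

Audio: 160 kbps = 0.160 Mbps.
lecture capture: 3.160 Mbps × 3300 s × 1.12 = 11679.4 Mb
podcast episode with video: 2.580 Mbps × 6540 s × 1.12 = 18898.0 Mb
short film: 14.210 Mbps × 1380 s × 1.12 = 21963.0 Mb
wedding highlight reel: 10.840 Mbps × 240 s × 1.12 = 2913.8 Mb
dashcam clip: 11.520 Mbps × 1500 s × 1.12 = 19353.6 Mb
screen recording: 1.590 Mbps × 240 s × 1.12 = 427.4 Mb
Total: 75235.1 Mb = 9404.4 MB.
= 9.404 GB.

9.4 GB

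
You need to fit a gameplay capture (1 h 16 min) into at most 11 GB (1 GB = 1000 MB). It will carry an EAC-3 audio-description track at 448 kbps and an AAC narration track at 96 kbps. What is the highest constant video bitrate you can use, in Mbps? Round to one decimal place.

Budget: 11 GB = 88000.0 Mb.
1 h 16 min = 76 min = 4560 s
Total bitrate budget: 88000.0 Mb / 4560 s = 19.298 Mbps.
Audio total: 448 + 96 = 544 kbps = 0.544 Mbps.
Video: 19.298 − 0.544 = 18.754 Mbps.

18.8 Mbps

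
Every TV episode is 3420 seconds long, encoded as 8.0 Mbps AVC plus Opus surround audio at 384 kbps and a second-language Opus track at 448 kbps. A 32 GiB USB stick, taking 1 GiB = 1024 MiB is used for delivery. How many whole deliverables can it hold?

9

Audio total: 384 + 448 = 832 kbps = 0.832 Mbps.
Total bitrate: 8.832 Mbps.
Per item: 8.832 Mbps × 3420 s = 30,205 Mb = 3,776 MB.
Capacity: 32 GiB = 274,878 Mb; 9.10 items → 9 complete.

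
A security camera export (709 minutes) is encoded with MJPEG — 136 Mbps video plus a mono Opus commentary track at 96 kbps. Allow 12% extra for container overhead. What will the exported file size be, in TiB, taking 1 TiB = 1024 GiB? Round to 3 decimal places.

0.737 TiB

709 min = 42540 s
Audio: 96 kbps = 0.096 Mbps.
Total bitrate: 136 + 0.096 = 136.096 Mbps.
Stream data: 136.096 Mbps × 42540 s = 5789523.8 Mb.
With 12% container overhead: ×1.12.
6,484,267 Mb = 810,533,337,600 bytes ÷ 1,099,511,627,776 = 0.7372 TiB.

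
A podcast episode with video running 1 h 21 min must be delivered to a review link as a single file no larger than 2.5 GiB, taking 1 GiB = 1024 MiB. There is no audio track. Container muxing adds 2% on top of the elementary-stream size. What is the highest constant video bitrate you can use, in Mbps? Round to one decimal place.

Budget: 2.5 GiB = 21474.8 Mb.
Stream payload after overhead: 21474.8 / 1.02 = 21053.8 Mb.
1 h 21 min = 81 min = 4860 s
Total bitrate budget: 21053.8 Mb / 4860 s = 4.332 Mbps.

4.3 Mbps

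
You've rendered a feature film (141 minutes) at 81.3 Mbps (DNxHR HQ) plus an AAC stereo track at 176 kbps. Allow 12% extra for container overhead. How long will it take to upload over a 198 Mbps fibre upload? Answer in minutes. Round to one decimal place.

141 min = 8460 s
Audio: 176 kbps = 0.176 Mbps.
Total bitrate: 81.476 Mbps.
File: 81.476 Mbps × 8460 s = 689287.0 Mb.
With 12% container overhead: ×1.12. → 772001.4 Mb.
At 198 Mbps: 772001.4 / 198 = 3899.0 s ≈ 65 minutes.

65.0 minutes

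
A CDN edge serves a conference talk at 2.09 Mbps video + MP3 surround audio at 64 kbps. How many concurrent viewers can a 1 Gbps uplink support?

Audio: 64 kbps = 0.064 Mbps.
Per-viewer media rate: 2.154 Mbps.
1 Gbps = 1,000 Mbps; 1,000 / 2.154 = 464.25 → 464 viewers.

464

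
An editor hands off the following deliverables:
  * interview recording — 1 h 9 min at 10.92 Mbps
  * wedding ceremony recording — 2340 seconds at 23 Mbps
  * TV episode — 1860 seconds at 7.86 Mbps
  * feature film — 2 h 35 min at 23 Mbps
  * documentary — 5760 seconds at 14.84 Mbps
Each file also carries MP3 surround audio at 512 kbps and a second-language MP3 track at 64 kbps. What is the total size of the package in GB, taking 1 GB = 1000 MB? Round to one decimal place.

Audio total: 512 + 64 = 576 kbps = 0.576 Mbps.
interview recording: 11.496 Mbps × 4140 s = 47593.4 Mb
wedding ceremony recording: 23.576 Mbps × 2340 s = 55167.8 Mb
TV episode: 8.436 Mbps × 1860 s = 15691.0 Mb
feature film: 23.576 Mbps × 9300 s = 219256.8 Mb
documentary: 15.416 Mbps × 5760 s = 88796.2 Mb
Total: 426505.2 Mb = 53313.2 MB.
= 53.31 GB.

53.3 GB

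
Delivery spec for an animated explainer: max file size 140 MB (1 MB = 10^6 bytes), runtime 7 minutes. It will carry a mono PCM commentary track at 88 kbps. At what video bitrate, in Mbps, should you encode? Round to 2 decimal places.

Budget: 140 MB = 1120.0 Mb.
7 min = 420 s
Total bitrate budget: 1120.0 Mb / 420 s = 2.667 Mbps.
Audio: 88 kbps = 0.088 Mbps.
Video: 2.667 − 0.088 = 2.579 Mbps.

2.58 Mbps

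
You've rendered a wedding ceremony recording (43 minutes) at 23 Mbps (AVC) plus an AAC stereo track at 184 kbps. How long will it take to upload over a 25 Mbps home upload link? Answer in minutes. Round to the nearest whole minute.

40 minutes

43 min = 2580 s
Audio: 184 kbps = 0.184 Mbps.
Total bitrate: 23.184 Mbps.
File: 23.184 Mbps × 2580 s = 59814.7 Mb.
At 25 Mbps: 59814.7 / 25 = 2392.6 s ≈ 39.9 minutes.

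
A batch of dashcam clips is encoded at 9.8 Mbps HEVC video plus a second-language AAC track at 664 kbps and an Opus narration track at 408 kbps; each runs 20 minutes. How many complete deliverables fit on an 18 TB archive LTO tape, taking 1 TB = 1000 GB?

11037

20 min = 1200 s
Audio total: 664 + 408 = 1072 kbps = 1.072 Mbps.
Total bitrate: 10.872 Mbps.
Per item: 10.872 Mbps × 1200 s = 13,046 Mb = 1,631 MB.
Capacity: 18 TB = 144,000,000 Mb; 11037.53 items → 11037 complete.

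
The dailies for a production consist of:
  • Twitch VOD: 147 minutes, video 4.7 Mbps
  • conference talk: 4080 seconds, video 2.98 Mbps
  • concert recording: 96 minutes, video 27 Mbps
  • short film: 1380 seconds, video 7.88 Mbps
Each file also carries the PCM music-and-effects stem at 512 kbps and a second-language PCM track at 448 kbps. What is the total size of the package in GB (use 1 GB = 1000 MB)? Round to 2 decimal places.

29.91 GB

Audio total: 512 + 448 = 960 kbps = 0.960 Mbps.
Twitch VOD: 5.660 Mbps × 8820 s = 49921.2 Mb
conference talk: 3.940 Mbps × 4080 s = 16075.2 Mb
concert recording: 27.960 Mbps × 5760 s = 161049.6 Mb
short film: 8.840 Mbps × 1380 s = 12199.2 Mb
Total: 239245.2 Mb = 29905.7 MB.
= 29.91 GB.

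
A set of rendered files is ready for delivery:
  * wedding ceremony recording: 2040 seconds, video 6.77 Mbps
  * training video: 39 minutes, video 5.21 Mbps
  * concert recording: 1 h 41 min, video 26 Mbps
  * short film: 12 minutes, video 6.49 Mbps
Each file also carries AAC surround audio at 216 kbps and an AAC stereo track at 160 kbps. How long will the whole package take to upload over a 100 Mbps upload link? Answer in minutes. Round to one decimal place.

Audio total: 216 + 160 = 376 kbps = 0.376 Mbps.
wedding ceremony recording: 7.146 Mbps × 2040 s = 14577.8 Mb
training video: 5.586 Mbps × 2340 s = 13071.2 Mb
concert recording: 26.376 Mbps × 6060 s = 159838.6 Mb
short film: 6.866 Mbps × 720 s = 4943.5 Mb
Total: 192431.2 Mb = 24053.9 MB.
At 100 Mbps: 192431.2 / 100 = 1924 s ≈ 32.1 minutes.

32.1 minutes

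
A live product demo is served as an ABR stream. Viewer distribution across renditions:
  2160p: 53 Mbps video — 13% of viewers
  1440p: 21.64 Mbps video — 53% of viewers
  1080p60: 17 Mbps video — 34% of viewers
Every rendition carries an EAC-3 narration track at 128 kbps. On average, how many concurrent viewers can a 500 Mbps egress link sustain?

20

Audio: 128 kbps = 0.128 Mbps.
Average per-viewer bitrate: 0.13×53.128 + 0.53×21.768 + 0.34×17.128 = 24.267 Mbps.
500 Mbps = 500.0 Mbps; 500.0 / 24.267 = 20.60 → 20.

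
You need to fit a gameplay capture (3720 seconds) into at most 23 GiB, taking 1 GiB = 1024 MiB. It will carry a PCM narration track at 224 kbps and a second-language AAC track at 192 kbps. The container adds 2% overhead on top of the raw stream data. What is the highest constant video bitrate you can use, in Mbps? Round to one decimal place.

Budget: 23 GiB = 197568.5 Mb.
Stream payload after overhead: 197568.5 / 1.02 = 193694.6 Mb.
Total bitrate budget: 193694.6 Mb / 3720 s = 52.068 Mbps.
Audio total: 224 + 192 = 416 kbps = 0.416 Mbps.
Video: 52.068 − 0.416 = 51.652 Mbps.

51.7 Mbps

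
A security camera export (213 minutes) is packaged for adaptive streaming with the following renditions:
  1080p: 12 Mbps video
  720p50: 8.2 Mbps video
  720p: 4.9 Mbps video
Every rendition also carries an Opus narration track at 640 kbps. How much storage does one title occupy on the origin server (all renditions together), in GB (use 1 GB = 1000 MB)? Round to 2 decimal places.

213 min = 12780 s
Audio: 640 kbps = 0.640 Mbps.
Sum of rendition bitrates: (12+0.640) + (8.2+0.640) + (4.9+0.640) = 27.020 Mbps.
× 12780 s = 345,316 Mb = 43,164 MB = 43.16 GB.

43.16 GB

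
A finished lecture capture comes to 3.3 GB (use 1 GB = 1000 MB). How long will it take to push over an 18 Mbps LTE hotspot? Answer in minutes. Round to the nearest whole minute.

24 minutes

File: 3.3 GB = 26400.0 Mb.
At 18 Mbps: 26400.0 / 18 = 1466.7 s ≈ 24.4 minutes.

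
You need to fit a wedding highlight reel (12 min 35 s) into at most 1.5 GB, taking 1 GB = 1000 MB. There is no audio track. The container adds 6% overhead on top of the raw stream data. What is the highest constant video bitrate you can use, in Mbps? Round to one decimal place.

15.0 Mbps

Budget: 1.5 GB = 12000.0 Mb.
Stream payload after overhead: 12000.0 / 1.06 = 11320.8 Mb.
12 min 35 s = 755 s
Total bitrate budget: 11320.8 Mb / 755 s = 14.994 Mbps.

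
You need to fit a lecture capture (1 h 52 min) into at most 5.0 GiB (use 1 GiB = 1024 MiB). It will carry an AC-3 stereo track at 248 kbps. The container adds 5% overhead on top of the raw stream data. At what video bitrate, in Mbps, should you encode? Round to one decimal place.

Budget: 5.0 GiB = 42949.7 Mb.
Stream payload after overhead: 42949.7 / 1.05 = 40904.5 Mb.
1 h 52 min = 112 min = 6720 s
Total bitrate budget: 40904.5 Mb / 6720 s = 6.087 Mbps.
Audio: 248 kbps = 0.248 Mbps.
Video: 6.087 − 0.248 = 5.839 Mbps.

5.8 Mbps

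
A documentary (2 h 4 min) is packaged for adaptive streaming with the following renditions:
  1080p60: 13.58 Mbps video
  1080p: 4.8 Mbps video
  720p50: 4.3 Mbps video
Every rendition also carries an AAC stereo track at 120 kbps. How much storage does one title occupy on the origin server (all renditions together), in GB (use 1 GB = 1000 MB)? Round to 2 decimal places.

21.43 GB

2 h 4 min = 124 min = 7440 s
Audio: 120 kbps = 0.120 Mbps.
Sum of rendition bitrates: (13.58+0.120) + (4.8+0.120) + (4.3+0.120) = 23.040 Mbps.
× 7440 s = 171,418 Mb = 21,427 MB = 21.43 GB.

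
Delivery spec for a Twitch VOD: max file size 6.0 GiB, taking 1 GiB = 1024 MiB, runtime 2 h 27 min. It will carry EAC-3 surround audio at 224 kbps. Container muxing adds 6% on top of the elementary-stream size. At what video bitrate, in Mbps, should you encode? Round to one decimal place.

5.3 Mbps

Budget: 6.0 GiB = 51539.6 Mb.
Stream payload after overhead: 51539.6 / 1.06 = 48622.3 Mb.
2 h 27 min = 147 min = 8820 s
Total bitrate budget: 48622.3 Mb / 8820 s = 5.513 Mbps.
Audio: 224 kbps = 0.224 Mbps.
Video: 5.513 − 0.224 = 5.289 Mbps.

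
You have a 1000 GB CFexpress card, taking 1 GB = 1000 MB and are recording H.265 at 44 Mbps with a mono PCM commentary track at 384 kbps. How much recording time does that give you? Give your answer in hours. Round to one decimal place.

50.1 hours

Audio: 384 kbps = 0.384 Mbps.
Total bitrate: 44 + 0.384 = 44.384 Mbps.
Capacity: 1000 GB = 8,000,000 Mb.
Recording time: 8,000,000 / 44.384 = 180,245 s ≈ 50.1 hours.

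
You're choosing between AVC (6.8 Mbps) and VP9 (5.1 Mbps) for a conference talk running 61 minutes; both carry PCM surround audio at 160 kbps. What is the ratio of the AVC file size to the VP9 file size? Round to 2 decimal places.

1.32

61 min = 3660 s
Audio: 160 kbps = 0.160 Mbps.
AVC: 6.960 Mbps × 3660 s = 25473.6 Mb = 2.966 GiB.
VP9: 5.260 Mbps × 3660 s = 19251.6 Mb = 2.241 GiB.
Ratio: 2.966 / 2.241 = 1.323.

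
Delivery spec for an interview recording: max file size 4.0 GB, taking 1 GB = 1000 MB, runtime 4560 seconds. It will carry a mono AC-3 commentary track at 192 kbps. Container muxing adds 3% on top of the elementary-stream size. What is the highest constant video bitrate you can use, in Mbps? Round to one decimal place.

Budget: 4.0 GB = 32000.0 Mb.
Stream payload after overhead: 32000.0 / 1.03 = 31068.0 Mb.
Total bitrate budget: 31068.0 Mb / 4560 s = 6.813 Mbps.
Audio: 192 kbps = 0.192 Mbps.
Video: 6.813 − 0.192 = 6.621 Mbps.

6.6 Mbps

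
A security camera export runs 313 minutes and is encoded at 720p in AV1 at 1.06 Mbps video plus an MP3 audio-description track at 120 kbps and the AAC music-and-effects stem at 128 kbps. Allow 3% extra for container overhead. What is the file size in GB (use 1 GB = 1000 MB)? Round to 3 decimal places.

313 min = 18780 s
Audio total: 120 + 128 = 248 kbps = 0.248 Mbps.
Total bitrate: 1.06 + 0.248 = 1.308 Mbps.
Stream data: 1.308 Mbps × 18780 s = 24564.2 Mb.
With 3% container overhead: ×1.03.
25,301 Mb ÷ 8 = 3,163 MB → 3.163 GB.

3.163 GB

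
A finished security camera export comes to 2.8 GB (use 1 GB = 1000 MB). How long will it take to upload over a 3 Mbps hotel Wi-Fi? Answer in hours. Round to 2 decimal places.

2.07 hours

File: 2.8 GB = 22400.0 Mb.
At 3 Mbps: 22400.0 / 3 = 7466.7 s ≈ 2.07 hours.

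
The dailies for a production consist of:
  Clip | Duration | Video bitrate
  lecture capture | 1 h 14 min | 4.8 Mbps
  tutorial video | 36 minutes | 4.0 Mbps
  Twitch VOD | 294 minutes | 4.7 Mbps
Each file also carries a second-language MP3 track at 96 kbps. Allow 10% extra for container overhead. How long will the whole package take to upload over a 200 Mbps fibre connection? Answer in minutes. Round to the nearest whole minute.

11 minutes

Audio: 96 kbps = 0.096 Mbps.
lecture capture: 4.896 Mbps × 4440 s × 1.10 = 23912.1 Mb
tutorial video: 4.096 Mbps × 2160 s × 1.10 = 9732.1 Mb
Twitch VOD: 4.796 Mbps × 17640 s × 1.10 = 93061.6 Mb
Total: 126705.7 Mb = 15838.2 MB.
At 200 Mbps: 126705.7 / 200 = 634 s ≈ 10.6 minutes.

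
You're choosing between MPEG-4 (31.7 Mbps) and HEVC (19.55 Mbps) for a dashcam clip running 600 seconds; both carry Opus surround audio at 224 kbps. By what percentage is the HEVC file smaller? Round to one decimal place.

38.1%

Audio: 224 kbps = 0.224 Mbps.
MPEG-4: 31.924 Mbps × 600 s = 19154.4 Mb = 2.394 GB.
HEVC: 19.774 Mbps × 600 s = 11864.4 Mb = 1.483 GB.
Reduction: (1 − 1.483/2.394) × 100 = 38.06%.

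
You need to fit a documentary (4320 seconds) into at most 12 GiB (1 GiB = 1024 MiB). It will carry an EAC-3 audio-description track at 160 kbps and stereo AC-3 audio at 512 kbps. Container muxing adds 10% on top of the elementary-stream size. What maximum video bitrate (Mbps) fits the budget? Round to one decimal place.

21.0 Mbps

Budget: 12 GiB = 103079.2 Mb.
Stream payload after overhead: 103079.2 / 1.10 = 93708.4 Mb.
Total bitrate budget: 93708.4 Mb / 4320 s = 21.692 Mbps.
Audio total: 160 + 512 = 672 kbps = 0.672 Mbps.
Video: 21.692 − 0.672 = 21.020 Mbps.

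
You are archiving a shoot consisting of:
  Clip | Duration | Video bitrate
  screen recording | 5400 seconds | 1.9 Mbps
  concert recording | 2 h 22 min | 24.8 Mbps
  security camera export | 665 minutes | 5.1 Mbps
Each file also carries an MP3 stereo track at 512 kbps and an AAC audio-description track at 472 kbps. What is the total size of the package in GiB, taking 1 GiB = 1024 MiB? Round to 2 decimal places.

Audio total: 512 + 472 = 984 kbps = 0.984 Mbps.
screen recording: 2.884 Mbps × 5400 s = 15573.6 Mb
concert recording: 25.784 Mbps × 8520 s = 219679.7 Mb
security camera export: 6.084 Mbps × 39900 s = 242751.6 Mb
Total: 478004.9 Mb = 59750.6 MB.
= 55.65 GiB.

55.65 GiB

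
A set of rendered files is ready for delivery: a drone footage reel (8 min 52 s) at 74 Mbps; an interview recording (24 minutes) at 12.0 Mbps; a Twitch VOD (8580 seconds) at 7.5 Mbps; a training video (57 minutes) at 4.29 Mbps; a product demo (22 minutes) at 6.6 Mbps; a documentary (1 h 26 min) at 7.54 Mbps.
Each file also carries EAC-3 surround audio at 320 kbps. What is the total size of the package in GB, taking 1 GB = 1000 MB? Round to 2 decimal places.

23.73 GB

Audio: 320 kbps = 0.320 Mbps.
drone footage reel: 74.320 Mbps × 532 s = 39538.2 Mb
interview recording: 12.320 Mbps × 1440 s = 17740.8 Mb
Twitch VOD: 7.820 Mbps × 8580 s = 67095.6 Mb
training video: 4.610 Mbps × 3420 s = 15766.2 Mb
product demo: 6.920 Mbps × 1320 s = 9134.4 Mb
documentary: 7.860 Mbps × 5160 s = 40557.6 Mb
Total: 189832.8 Mb = 23729.1 MB.
= 23.73 GB.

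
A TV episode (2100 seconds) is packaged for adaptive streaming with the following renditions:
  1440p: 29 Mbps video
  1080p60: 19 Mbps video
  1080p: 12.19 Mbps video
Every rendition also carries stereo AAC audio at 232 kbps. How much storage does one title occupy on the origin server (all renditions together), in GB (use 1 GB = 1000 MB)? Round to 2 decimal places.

Audio: 232 kbps = 0.232 Mbps.
Sum of rendition bitrates: (29+0.232) + (19+0.232) + (12.19+0.232) = 60.886 Mbps.
× 2100 s = 127,861 Mb = 15,983 MB = 15.98 GB.

15.98 GB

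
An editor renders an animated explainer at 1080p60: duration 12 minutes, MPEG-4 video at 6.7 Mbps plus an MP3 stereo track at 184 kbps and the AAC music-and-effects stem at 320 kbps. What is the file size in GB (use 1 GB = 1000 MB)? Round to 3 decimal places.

12 min = 720 s
Audio total: 184 + 320 = 504 kbps = 0.504 Mbps.
Total bitrate: 6.7 + 0.504 = 7.204 Mbps.
Stream data: 7.204 Mbps × 720 s = 5186.9 Mb.
5,187 Mb ÷ 8 = 648.4 MB → 0.6484 GB.

0.648 GB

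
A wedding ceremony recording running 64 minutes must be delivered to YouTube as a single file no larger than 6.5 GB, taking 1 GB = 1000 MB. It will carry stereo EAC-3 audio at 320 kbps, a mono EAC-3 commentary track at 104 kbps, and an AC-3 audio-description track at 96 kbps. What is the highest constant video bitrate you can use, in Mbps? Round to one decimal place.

Budget: 6.5 GB = 52000.0 Mb.
64 min = 3840 s
Total bitrate budget: 52000.0 Mb / 3840 s = 13.542 Mbps.
Audio total: 320 + 104 + 96 = 520 kbps = 0.520 Mbps.
Video: 13.542 − 0.520 = 13.022 Mbps.

13.0 Mbps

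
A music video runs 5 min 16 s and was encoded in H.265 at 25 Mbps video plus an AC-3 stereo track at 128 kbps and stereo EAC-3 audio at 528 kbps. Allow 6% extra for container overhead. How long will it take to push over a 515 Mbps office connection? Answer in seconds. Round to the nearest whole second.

17 seconds

5 min 16 s = 316 s
Audio total: 128 + 528 = 656 kbps = 0.656 Mbps.
Total bitrate: 25.656 Mbps.
File: 25.656 Mbps × 316 s = 8107.3 Mb.
With 6% container overhead: ×1.06. → 8593.7 Mb.
At 515 Mbps: 8593.7 / 515 = 16.7 s ≈ 16.7 seconds.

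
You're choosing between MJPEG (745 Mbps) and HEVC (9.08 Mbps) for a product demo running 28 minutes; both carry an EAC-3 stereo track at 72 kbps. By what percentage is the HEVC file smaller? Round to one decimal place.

98.8%

28 min = 1680 s
Audio: 72 kbps = 0.072 Mbps.
MJPEG: 745.072 Mbps × 1680 s = 1251721.0 Mb = 156.465 GB.
HEVC: 9.152 Mbps × 1680 s = 15375.4 Mb = 1.922 GB.
Reduction: (1 − 1.922/156.465) × 100 = 98.77%.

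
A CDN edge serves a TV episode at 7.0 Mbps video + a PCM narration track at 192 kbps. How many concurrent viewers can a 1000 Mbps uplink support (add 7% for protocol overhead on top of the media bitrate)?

129

Audio: 192 kbps = 0.192 Mbps.
Per-viewer media rate: 7.192 Mbps.
On the wire with 7% overhead: 7.695 Mbps.
1000 Mbps = 1,000 Mbps; 1,000 / 7.695 = 129.95 → 129 viewers.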